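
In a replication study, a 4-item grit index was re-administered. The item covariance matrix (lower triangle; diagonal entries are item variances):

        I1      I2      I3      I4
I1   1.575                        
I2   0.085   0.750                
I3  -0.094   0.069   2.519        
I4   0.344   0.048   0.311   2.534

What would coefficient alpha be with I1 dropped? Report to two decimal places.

coefficient alpha = 0.19

Remaining items: I2, I3, I4 (k = 3).
sum of item variances = 0.750 + 2.519 + 2.534 = 5.803
Var(T) = 5.803 + 2 × 0.428 = 6.659
α (item deleted) = (3/2)·(1 − 5.803/6.659) = 0.19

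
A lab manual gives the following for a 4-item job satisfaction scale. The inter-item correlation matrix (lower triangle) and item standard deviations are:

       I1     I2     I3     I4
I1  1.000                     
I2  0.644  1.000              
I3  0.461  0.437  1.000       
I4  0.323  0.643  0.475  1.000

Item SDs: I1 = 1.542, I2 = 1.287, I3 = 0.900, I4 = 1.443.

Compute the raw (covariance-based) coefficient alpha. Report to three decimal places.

Σσ²ᵢ = 1.542² + 1.287² + 0.900² + 1.443² = 6.9264
Covariances σ_ij = r_ij · s_i · s_j:
  σ(I1,I2) = 0.644 × 1.542 × 1.287 = 1.2781
  σ(I1,I3) = 0.461 × 1.542 × 0.900 = 0.6398
  σ(I1,I4) = 0.323 × 1.542 × 1.443 = 0.7187
  σ(I2,I3) = 0.437 × 1.287 × 0.900 = 0.5062
  σ(I2,I4) = 0.643 × 1.287 × 1.443 = 1.1941
  σ(I3,I4) = 0.475 × 0.900 × 1.443 = 0.6169
σ²_T = Σσ²ᵢ + 2·Σσ_ij = 6.9264 + 2 × 4.9538 = 16.8340
α = (4/3)·(1 − 6.9264/16.8340) = 0.785

coefficient alpha = 0.785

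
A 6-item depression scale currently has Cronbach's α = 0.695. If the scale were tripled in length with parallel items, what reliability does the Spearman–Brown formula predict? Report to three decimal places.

predicted reliability = 0.872

Length factor m = 3
α' = m·α / (1 + (m−1)·α)
   = 3 × 0.695 / (1 + (3 − 1) × 0.695)
   = 2.0850 / 2.3900 = 0.872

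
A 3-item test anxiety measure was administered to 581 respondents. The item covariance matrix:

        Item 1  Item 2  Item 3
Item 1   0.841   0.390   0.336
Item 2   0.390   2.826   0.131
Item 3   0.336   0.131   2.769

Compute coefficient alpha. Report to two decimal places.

ΣVar(i) = 0.841 + 2.826 + 2.769 = 6.436
Σ_{i<j} σ_ij = 0.857
σ²_T = 6.436 + 2 × 0.857 = 8.150
α = (k/(k−1))·(1 − ΣVar(i)/σ²_T) = (3/2)·(1 − 6.436/8.150) = 0.32

α = 0.32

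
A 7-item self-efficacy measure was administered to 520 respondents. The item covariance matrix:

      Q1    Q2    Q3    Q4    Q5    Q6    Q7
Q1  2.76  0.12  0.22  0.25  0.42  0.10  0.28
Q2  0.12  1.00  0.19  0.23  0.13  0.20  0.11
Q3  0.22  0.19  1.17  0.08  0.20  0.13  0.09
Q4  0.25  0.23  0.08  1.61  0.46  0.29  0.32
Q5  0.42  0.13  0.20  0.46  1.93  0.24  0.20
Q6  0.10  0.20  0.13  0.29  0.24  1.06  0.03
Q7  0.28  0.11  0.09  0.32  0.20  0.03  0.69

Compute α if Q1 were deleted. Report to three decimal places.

α = 0.525

Remaining items: Q2, Q3, Q4, Q5, Q6, Q7 (k = 6).
Σσ²ᵢ = 1.00 + 1.17 + 1.61 + 1.93 + 1.06 + 0.69 = 7.46
σ²_total = 7.46 + 2 × 2.90 = 13.26
α (item deleted) = (6/5)·(1 − 7.46/13.26) = 0.525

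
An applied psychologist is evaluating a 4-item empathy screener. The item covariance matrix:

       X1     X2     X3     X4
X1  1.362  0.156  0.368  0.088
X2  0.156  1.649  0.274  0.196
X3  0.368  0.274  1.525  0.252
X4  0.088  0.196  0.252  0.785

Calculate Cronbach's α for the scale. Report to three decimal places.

Σσ²ᵢ = 1.362 + 1.649 + 1.525 + 0.785 = 5.321
Sum of off-diagonal covariances = 1.334
Var(T) = 5.321 + 2 × 1.334 = 7.989
α = (k/(k−1))·(1 − Σσ²ᵢ/Var(T)) = (4/3)·(1 − 5.321/7.989) = 0.445

α = 0.445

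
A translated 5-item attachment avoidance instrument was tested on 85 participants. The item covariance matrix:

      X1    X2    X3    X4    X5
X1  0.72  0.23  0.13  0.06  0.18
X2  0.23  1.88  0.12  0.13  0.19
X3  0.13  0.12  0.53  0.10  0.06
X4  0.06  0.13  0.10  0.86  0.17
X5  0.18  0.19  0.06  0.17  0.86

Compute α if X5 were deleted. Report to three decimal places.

α = 0.371

Remaining items: X1, X2, X3, X4 (k = 4).
sum of item variances = 0.72 + 1.88 + 0.53 + 0.86 = 3.99
σ²_T = 3.99 + 2 × 0.77 = 5.53
α (item deleted) = (4/3)·(1 − 3.99/5.53) = 0.371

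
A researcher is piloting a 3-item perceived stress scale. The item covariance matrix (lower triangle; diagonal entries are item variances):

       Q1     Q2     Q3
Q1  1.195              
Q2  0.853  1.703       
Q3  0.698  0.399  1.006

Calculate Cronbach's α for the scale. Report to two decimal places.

ΣVar(i) = 1.195 + 1.703 + 1.006 = 3.904
Σ_{i<j} σ_ij = 1.950
total variance = 3.904 + 2 × 1.950 = 7.804
α = (k/(k−1))·(1 − ΣVar(i)/total variance) = (3/2)·(1 − 3.904/7.804) = 0.75

Cronbach's α = 0.75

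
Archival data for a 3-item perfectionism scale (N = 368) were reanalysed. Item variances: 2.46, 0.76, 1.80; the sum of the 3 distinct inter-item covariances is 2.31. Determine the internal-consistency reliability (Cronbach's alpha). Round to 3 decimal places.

ΣVar(i) = 2.46 + 0.76 + 1.80 = 5.02
Sum of distinct covariances = 2.31
Var(T) = ΣVar(i) + 2·Σcov = 5.02 + 2 × 2.31 = 9.64
α = (3/2)·(1 − 5.02/9.64) = 0.719

α = 0.719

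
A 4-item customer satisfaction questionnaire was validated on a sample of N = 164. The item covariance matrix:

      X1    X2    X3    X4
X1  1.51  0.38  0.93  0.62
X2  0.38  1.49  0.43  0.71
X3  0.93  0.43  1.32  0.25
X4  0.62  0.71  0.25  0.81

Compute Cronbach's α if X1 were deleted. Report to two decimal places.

Cronbach's α = 0.65

Remaining items: X2, X3, X4 (k = 3).
ΣVar(i) = 1.49 + 1.32 + 0.81 = 3.62
total variance = 3.62 + 2 × 1.39 = 6.40
α (item deleted) = (3/2)·(1 − 3.62/6.40) = 0.65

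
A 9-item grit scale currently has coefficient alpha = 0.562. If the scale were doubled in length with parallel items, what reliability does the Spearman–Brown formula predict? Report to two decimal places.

Length factor m = 2
α' = m·α / (1 + (m−1)·α)
   = 2 × 0.562 / (1 + (2 − 1) × 0.562)
   = 1.1240 / 1.5620 = 0.72

predicted reliability = 0.72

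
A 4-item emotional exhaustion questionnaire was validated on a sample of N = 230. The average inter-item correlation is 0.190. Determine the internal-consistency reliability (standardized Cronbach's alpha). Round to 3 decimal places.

α = 0.484

Standardized α = k·r̄ / (1 + (k−1)·r̄) = 4 × 0.190 / (1 + 3 × 0.190)
  = 0.7600 / 1.5700 = 0.484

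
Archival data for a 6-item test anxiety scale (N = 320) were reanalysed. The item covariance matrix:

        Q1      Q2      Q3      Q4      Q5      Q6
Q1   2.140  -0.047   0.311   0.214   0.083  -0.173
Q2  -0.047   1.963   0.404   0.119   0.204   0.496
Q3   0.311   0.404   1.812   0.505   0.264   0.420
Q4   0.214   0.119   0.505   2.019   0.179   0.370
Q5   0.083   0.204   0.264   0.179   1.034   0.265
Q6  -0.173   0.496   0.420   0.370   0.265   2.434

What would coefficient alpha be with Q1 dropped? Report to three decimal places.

Remaining items: Q2, Q3, Q4, Q5, Q6 (k = 5).
Σσ²ᵢ = 1.963 + 1.812 + 2.019 + 1.034 + 2.434 = 9.262
σ²_T = 9.262 + 2 × 3.226 = 15.714
α (item deleted) = (5/4)·(1 − 9.262/15.714) = 0.513

α = 0.513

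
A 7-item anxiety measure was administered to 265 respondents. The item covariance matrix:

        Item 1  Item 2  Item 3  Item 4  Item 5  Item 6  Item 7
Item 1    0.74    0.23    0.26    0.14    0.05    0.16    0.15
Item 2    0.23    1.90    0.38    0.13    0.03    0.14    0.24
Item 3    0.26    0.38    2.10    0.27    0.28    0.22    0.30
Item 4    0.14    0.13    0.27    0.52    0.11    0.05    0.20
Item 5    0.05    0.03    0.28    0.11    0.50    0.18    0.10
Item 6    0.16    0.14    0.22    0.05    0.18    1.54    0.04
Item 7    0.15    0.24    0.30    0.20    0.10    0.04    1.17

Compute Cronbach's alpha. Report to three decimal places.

Cronbach's alpha = 0.541

Σσᵢ² = 0.74 + 1.90 + 2.10 + 0.52 + 0.50 + 1.54 + 1.17 = 8.47
Sum of off-diagonal covariances = 3.66
σ²_T = 8.47 + 2 × 3.66 = 15.79
α = (k/(k−1))·(1 − Σσᵢ²/σ²_T) = (7/6)·(1 − 8.47/15.79) = 0.541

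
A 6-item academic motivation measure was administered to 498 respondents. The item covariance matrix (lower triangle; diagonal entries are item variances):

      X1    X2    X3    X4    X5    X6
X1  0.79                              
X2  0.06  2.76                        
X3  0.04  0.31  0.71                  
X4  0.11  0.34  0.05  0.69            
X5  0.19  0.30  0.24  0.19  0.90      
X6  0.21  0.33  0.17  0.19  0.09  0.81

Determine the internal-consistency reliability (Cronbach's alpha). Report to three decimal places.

α = 0.550

Σσᵢ² = 0.79 + 2.76 + 0.71 + 0.69 + 0.90 + 0.81 = 6.66
Sum of the distinct covariances = 2.82
σ²_T = 6.66 + 2 × 2.82 = 12.30
α = (k/(k−1))·(1 − Σσᵢ²/σ²_T) = (6/5)·(1 − 6.66/12.30) = 0.550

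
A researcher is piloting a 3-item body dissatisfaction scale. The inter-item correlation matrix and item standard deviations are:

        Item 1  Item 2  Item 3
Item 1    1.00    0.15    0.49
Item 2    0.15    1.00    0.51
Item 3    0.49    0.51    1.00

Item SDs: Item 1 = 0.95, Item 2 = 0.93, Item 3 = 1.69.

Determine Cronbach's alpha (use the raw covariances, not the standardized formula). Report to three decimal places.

Cronbach's alpha = 0.640

Σσ²ᵢ = 0.95² + 0.93² + 1.69² = 4.6235
Covariances σ_ij = r_ij · s_i · s_j:
  σ(Item 1,Item 2) = 0.15 × 0.95 × 0.93 = 0.1325
  σ(Item 1,Item 3) = 0.49 × 0.95 × 1.69 = 0.7867
  σ(Item 2,Item 3) = 0.51 × 0.93 × 1.69 = 0.8016
σ²_T = Σσ²ᵢ + 2·Σσ_ij = 4.6235 + 2 × 1.7208 = 8.0651
α = (3/2)·(1 − 4.6235/8.0651) = 0.640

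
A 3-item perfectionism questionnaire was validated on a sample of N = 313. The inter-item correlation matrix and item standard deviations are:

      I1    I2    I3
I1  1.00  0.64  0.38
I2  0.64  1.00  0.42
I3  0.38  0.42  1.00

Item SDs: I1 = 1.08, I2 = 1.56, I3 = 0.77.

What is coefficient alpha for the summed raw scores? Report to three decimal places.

Σσ²ᵢ = 1.08² + 1.56² + 0.77² = 4.1929
Covariances σ_ij = r_ij · s_i · s_j:
  σ(I1,I2) = 0.64 × 1.08 × 1.56 = 1.0783
  σ(I1,I3) = 0.38 × 1.08 × 0.77 = 0.3160
  σ(I2,I3) = 0.42 × 1.56 × 0.77 = 0.5045
σ²_T = Σσ²ᵢ + 2·Σσ_ij = 4.1929 + 2 × 1.8988 = 7.9905
α = (3/2)·(1 − 4.1929/7.9905) = 0.713

α = 0.713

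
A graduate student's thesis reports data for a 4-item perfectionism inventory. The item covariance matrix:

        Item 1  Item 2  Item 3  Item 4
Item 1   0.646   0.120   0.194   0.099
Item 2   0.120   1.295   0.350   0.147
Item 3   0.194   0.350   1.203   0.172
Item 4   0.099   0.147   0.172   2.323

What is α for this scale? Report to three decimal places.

Σσᵢ² = 0.646 + 1.295 + 1.203 + 2.323 = 5.467
Sum of off-diagonal covariances = 1.082
total variance = 5.467 + 2 × 1.082 = 7.631
α = (k/(k−1))·(1 − Σσᵢ²/total variance) = (4/3)·(1 − 5.467/7.631) = 0.378

α = 0.378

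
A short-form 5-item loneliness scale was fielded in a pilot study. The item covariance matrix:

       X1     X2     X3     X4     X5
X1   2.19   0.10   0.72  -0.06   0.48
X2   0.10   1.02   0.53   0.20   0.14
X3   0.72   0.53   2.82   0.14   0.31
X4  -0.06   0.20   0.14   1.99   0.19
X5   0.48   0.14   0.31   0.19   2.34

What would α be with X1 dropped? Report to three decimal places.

Remaining items: X2, X3, X4, X5 (k = 4).
ΣVar(i) = 1.02 + 2.82 + 1.99 + 2.34 = 8.17
σ²_total = 8.17 + 2 × 1.51 = 11.19
α (item deleted) = (4/3)·(1 − 8.17/11.19) = 0.360

α = 0.360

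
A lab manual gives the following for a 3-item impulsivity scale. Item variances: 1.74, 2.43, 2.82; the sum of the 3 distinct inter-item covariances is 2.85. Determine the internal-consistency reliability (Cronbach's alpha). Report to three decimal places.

α = 0.674

Σσᵢ² = 1.74 + 2.43 + 2.82 = 6.99
Sum of distinct covariances = 2.85
Var(T) = Σσᵢ² + 2·Σcov = 6.99 + 2 × 2.85 = 12.69
α = (3/2)·(1 − 6.99/12.69) = 0.674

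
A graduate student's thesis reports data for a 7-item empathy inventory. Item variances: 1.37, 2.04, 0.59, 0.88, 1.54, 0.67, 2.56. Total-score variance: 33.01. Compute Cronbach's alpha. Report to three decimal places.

Σσᵢ² = 1.37 + 2.04 + 0.59 + 0.88 + 1.54 + 0.67 + 2.56 = 9.65
α = (k/(k−1))·(1 − Σσᵢ²/σ²_T) = (7/6)·(1 − 9.65/33.01) = 0.826

Cronbach's alpha = 0.826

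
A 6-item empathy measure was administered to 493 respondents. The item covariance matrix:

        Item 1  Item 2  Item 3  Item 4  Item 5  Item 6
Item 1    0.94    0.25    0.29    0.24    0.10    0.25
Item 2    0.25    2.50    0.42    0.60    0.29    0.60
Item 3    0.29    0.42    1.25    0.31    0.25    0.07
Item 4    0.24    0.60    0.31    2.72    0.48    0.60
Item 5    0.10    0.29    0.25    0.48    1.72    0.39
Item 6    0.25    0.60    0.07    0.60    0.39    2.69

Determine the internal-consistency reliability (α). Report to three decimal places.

Σσᵢ² = 0.94 + 2.50 + 1.25 + 2.72 + 1.72 + 2.69 = 11.82
Sum of off-diagonal covariances = 5.14
Var(T) = 11.82 + 2 × 5.14 = 22.10
α = (k/(k−1))·(1 − Σσᵢ²/Var(T)) = (6/5)·(1 − 11.82/22.10) = 0.558

α = 0.558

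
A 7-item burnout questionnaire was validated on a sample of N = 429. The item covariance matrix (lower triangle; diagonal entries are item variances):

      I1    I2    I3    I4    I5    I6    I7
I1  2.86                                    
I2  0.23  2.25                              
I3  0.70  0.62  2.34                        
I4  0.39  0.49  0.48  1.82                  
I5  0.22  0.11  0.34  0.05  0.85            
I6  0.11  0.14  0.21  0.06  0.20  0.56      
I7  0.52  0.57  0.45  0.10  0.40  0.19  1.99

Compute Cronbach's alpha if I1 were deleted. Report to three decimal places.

α = 0.568

Remaining items: I2, I3, I4, I5, I6, I7 (k = 6).
sum of item variances = 2.25 + 2.34 + 1.82 + 0.85 + 0.56 + 1.99 = 9.81
σ²_total = 9.81 + 2 × 4.41 = 18.63
α (item deleted) = (6/5)·(1 − 9.81/18.63) = 0.568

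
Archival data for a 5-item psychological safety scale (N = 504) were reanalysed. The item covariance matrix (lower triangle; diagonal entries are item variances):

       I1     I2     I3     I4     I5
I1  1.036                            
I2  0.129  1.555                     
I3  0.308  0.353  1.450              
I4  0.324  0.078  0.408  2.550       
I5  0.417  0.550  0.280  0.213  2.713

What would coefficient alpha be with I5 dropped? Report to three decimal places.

α = 0.436

Remaining items: I1, I2, I3, I4 (k = 4).
Σσᵢ² = 1.036 + 1.555 + 1.450 + 2.550 = 6.591
Var(T) = 6.591 + 2 × 1.600 = 9.791
α (item deleted) = (4/3)·(1 − 6.591/9.791) = 0.436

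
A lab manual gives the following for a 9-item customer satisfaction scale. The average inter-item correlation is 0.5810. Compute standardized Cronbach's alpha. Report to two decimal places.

α = 0.93

Standardized α = k·r̄ / (1 + (k−1)·r̄) = 9 × 0.5810 / (1 + 8 × 0.5810)
  = 5.2290 / 5.6480 = 0.93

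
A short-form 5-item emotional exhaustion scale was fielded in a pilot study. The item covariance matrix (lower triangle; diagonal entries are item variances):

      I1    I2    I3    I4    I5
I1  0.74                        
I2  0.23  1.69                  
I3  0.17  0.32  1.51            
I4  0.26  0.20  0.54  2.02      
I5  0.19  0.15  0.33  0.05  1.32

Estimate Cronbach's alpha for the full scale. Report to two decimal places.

Σσᵢ² = 0.74 + 1.69 + 1.51 + 2.02 + 1.32 = 7.28
Sum of off-diagonal covariances = 2.44
σ²_total = 7.28 + 2 × 2.44 = 12.16
α = (k/(k−1))·(1 − Σσᵢ²/σ²_total) = (5/4)·(1 − 7.28/12.16) = 0.50

Cronbach's alpha = 0.50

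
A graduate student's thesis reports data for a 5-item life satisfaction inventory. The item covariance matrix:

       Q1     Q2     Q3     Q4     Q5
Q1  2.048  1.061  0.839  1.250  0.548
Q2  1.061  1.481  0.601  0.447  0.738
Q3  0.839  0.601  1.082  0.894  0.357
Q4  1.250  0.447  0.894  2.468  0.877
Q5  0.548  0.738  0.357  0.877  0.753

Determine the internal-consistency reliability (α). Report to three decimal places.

α = 0.825

ΣVar(i) = 2.048 + 1.481 + 1.082 + 2.468 + 0.753 = 7.832
Σ_{i<j} σ_ij = 7.612
σ²_total = 7.832 + 2 × 7.612 = 23.056
α = (k/(k−1))·(1 − ΣVar(i)/σ²_total) = (5/4)·(1 − 7.832/23.056) = 0.825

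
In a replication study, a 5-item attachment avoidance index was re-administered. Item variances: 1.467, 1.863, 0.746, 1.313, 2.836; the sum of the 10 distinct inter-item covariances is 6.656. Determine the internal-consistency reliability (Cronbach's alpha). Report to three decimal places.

Cronbach's alpha = 0.773

ΣVar(i) = 1.467 + 1.863 + 0.746 + 1.313 + 2.836 = 8.225
Sum of distinct covariances = 6.656
Var(T) = ΣVar(i) + 2·Σcov = 8.225 + 2 × 6.656 = 21.537
α = (5/4)·(1 − 8.225/21.537) = 0.773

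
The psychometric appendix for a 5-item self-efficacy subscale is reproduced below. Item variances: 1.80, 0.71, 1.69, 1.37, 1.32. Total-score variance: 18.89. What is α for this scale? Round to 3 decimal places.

α = 0.794

ΣVar(i) = 1.80 + 0.71 + 1.69 + 1.37 + 1.32 = 6.89
α = (k/(k−1))·(1 − ΣVar(i)/σ²_T) = (5/4)·(1 − 6.89/18.89) = 0.794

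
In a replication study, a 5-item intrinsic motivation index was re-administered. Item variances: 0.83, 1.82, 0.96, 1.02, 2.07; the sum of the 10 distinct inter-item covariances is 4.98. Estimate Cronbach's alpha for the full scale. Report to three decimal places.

Cronbach's alpha = 0.747

ΣVar(i) = 0.83 + 1.82 + 0.96 + 1.02 + 2.07 = 6.70
Sum of distinct covariances = 4.98
σ²_total = ΣVar(i) + 2·Σcov = 6.70 + 2 × 4.98 = 16.66
α = (5/4)·(1 − 6.70/16.66) = 0.747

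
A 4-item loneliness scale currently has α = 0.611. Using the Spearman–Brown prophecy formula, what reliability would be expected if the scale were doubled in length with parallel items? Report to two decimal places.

Length factor m = 2
α' = m·α / (1 + (m−1)·α)
   = 2 × 0.611 / (1 + (2 − 1) × 0.611)
   = 1.2220 / 1.6110 = 0.76

predicted reliability = 0.76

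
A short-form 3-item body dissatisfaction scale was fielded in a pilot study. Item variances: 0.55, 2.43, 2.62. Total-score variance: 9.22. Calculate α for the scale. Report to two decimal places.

sum of item variances = 0.55 + 2.43 + 2.62 = 5.60
α = (k/(k−1))·(1 − sum of item variances/σ²_total) = (3/2)·(1 − 5.60/9.22) = 0.59

α = 0.59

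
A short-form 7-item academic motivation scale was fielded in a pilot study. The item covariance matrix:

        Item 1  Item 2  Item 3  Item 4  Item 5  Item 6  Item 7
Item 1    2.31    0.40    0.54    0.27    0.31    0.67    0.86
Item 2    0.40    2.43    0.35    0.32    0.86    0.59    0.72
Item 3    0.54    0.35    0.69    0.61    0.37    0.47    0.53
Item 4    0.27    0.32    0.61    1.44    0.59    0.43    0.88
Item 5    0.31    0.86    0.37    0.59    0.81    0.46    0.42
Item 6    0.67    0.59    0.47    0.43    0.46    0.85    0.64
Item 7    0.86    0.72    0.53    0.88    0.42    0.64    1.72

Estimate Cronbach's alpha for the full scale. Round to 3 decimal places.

Cronbach's alpha = 0.802

sum of item variances = 2.31 + 2.43 + 0.69 + 1.44 + 0.81 + 0.85 + 1.72 = 10.25
Σ_{i<j} σ_ij = 11.29
σ²_total = 10.25 + 2 × 11.29 = 32.83
α = (k/(k−1))·(1 − sum of item variances/σ²_total) = (7/6)·(1 − 10.25/32.83) = 0.802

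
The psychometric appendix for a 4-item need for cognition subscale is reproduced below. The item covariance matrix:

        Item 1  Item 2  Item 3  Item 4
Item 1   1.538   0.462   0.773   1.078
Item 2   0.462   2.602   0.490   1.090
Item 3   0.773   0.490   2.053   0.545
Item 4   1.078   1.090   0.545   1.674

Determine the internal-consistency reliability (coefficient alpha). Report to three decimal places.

coefficient alpha = 0.707

Σσ²ᵢ = 1.538 + 2.602 + 2.053 + 1.674 = 7.867
Sum of off-diagonal covariances = 4.438
Var(T) = 7.867 + 2 × 4.438 = 16.743
α = (k/(k−1))·(1 − Σσ²ᵢ/Var(T)) = (4/3)·(1 − 7.867/16.743) = 0.707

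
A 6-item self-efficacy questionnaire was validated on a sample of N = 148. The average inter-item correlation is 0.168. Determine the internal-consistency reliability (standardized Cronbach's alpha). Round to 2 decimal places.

Standardized α = k·r̄ / (1 + (k−1)·r̄) = 6 × 0.168 / (1 + 5 × 0.168)
  = 1.0080 / 1.8400 = 0.55

standardized Cronbach's alpha = 0.55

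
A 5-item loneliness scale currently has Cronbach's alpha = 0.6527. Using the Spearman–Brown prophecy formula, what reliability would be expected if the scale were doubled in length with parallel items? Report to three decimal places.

Length factor m = 2
α' = m·α / (1 + (m−1)·α)
   = 2 × 0.6527 / (1 + (2 − 1) × 0.6527)
   = 1.3054 / 1.6527 = 0.790

predicted reliability = 0.790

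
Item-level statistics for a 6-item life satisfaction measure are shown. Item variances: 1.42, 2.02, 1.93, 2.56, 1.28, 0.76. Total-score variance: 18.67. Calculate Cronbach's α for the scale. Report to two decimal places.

sum of item variances = 1.42 + 2.02 + 1.93 + 2.56 + 1.28 + 0.76 = 9.97
α = (k/(k−1))·(1 − sum of item variances/Var(T)) = (6/5)·(1 − 9.97/18.67) = 0.56

Cronbach's α = 0.56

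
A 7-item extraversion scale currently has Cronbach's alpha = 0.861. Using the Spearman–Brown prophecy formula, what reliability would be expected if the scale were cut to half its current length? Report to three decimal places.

Length factor m = 1/2
α' = m·α / (1 − (1−m)·α)
   = 1/2 × 0.861 / (1 − (1 − 1/2) × 0.861)
   = 0.4305 / 0.5695 = 0.756

predicted reliability = 0.756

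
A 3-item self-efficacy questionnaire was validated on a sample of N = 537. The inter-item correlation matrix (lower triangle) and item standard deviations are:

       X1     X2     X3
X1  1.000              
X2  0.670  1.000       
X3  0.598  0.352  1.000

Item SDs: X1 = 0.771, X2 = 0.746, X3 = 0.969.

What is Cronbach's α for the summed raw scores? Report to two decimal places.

α = 0.76

Σσ²ᵢ = 0.771² + 0.746² + 0.969² = 2.0899
Covariances σ_ij = r_ij · s_i · s_j:
  σ(X1,X2) = 0.670 × 0.771 × 0.746 = 0.3854
  σ(X1,X3) = 0.598 × 0.771 × 0.969 = 0.4468
  σ(X2,X3) = 0.352 × 0.746 × 0.969 = 0.2545
σ²_T = Σσ²ᵢ + 2·Σσ_ij = 2.0899 + 2 × 1.0867 = 4.2633
α = (3/2)·(1 − 2.0899/4.2633) = 0.76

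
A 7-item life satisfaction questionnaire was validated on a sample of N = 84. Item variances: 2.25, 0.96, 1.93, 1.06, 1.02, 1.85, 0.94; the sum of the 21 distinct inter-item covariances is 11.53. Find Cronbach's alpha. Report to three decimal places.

α = 0.814

Σσᵢ² = 2.25 + 0.96 + 1.93 + 1.06 + 1.02 + 1.85 + 0.94 = 10.01
Sum of distinct covariances = 11.53
total variance = Σσᵢ² + 2·Σcov = 10.01 + 2 × 11.53 = 33.07
α = (7/6)·(1 − 10.01/33.07) = 0.814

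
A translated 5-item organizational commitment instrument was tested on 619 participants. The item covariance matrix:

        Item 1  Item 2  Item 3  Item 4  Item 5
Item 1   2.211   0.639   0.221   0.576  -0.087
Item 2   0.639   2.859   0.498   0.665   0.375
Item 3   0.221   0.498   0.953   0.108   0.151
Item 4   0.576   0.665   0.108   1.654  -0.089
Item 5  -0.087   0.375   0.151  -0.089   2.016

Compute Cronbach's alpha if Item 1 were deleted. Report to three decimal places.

Cronbach's alpha = 0.418

Remaining items: Item 2, Item 3, Item 4, Item 5 (k = 4).
ΣVar(i) = 2.859 + 0.953 + 1.654 + 2.016 = 7.482
σ²_total = 7.482 + 2 × 1.708 = 10.898
α (item deleted) = (4/3)·(1 − 7.482/10.898) = 0.418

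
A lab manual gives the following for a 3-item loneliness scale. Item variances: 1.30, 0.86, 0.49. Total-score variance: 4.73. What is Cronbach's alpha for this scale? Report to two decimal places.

α = 0.66

Σσᵢ² = 1.30 + 0.86 + 0.49 = 2.65
α = (k/(k−1))·(1 − Σσᵢ²/Var(T)) = (3/2)·(1 − 2.65/4.73) = 0.66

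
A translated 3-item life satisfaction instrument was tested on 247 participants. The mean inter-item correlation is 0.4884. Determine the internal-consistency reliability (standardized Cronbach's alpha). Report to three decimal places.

Standardized α = k·r̄ / (1 + (k−1)·r̄) = 3 × 0.4884 / (1 + 2 × 0.4884)
  = 1.4652 / 1.9768 = 0.741

standardized Cronbach's alpha = 0.741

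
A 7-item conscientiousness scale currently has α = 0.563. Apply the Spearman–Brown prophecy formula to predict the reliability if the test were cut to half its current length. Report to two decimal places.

predicted reliability = 0.39

Length factor m = 1/2
α' = m·α / (1 − (1−m)·α)
   = 1/2 × 0.563 / (1 − (1 − 1/2) × 0.563)
   = 0.2815 / 0.7185 = 0.39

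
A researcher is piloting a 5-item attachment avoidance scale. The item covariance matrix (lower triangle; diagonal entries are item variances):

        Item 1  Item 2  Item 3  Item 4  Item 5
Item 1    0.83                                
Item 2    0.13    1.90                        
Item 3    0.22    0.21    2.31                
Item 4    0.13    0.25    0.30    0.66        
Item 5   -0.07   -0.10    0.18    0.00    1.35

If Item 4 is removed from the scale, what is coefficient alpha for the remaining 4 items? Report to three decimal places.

Remaining items: Item 1, Item 2, Item 3, Item 5 (k = 4).
Σσᵢ² = 0.83 + 1.90 + 2.31 + 1.35 = 6.39
Var(T) = 6.39 + 2 × 0.57 = 7.53
α (item deleted) = (4/3)·(1 − 6.39/7.53) = 0.202

coefficient alpha = 0.202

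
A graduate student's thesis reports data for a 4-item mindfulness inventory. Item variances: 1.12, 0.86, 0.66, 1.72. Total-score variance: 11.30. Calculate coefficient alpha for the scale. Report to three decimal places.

α = 0.819

Σσᵢ² = 1.12 + 0.86 + 0.66 + 1.72 = 4.36
α = (k/(k−1))·(1 − Σσᵢ²/σ²_total) = (4/3)·(1 − 4.36/11.30) = 0.819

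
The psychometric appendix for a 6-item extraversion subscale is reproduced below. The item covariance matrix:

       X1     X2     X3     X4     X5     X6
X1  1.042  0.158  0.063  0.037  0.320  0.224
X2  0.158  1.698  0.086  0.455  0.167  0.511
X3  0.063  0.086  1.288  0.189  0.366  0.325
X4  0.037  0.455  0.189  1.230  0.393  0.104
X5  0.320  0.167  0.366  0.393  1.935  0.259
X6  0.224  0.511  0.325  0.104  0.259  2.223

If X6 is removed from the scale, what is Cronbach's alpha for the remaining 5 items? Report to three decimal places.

Remaining items: X1, X2, X3, X4, X5 (k = 5).
sum of item variances = 1.042 + 1.698 + 1.288 + 1.230 + 1.935 = 7.193
σ²_total = 7.193 + 2 × 2.234 = 11.661
α (item deleted) = (5/4)·(1 − 7.193/11.661) = 0.479

α = 0.479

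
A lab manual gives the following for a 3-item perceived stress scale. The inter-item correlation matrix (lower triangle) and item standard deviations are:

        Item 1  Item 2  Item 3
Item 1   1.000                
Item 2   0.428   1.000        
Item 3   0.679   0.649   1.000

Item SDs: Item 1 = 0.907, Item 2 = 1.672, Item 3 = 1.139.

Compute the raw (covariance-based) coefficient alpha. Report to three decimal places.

α = 0.769

Σσ²ᵢ = 0.907² + 1.672² + 1.139² = 4.9156
Covariances σ_ij = r_ij · s_i · s_j:
  σ(Item 1,Item 2) = 0.428 × 0.907 × 1.672 = 0.6491
  σ(Item 1,Item 3) = 0.679 × 0.907 × 1.139 = 0.7015
  σ(Item 2,Item 3) = 0.649 × 1.672 × 1.139 = 1.2360
σ²_T = Σσ²ᵢ + 2·Σσ_ij = 4.9156 + 2 × 2.5866 = 10.0888
α = (3/2)·(1 − 4.9156/10.0888) = 0.769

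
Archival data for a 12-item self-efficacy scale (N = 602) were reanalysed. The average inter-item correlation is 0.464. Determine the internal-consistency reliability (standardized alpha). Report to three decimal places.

Standardized α = k·r̄ / (1 + (k−1)·r̄) = 12 × 0.464 / (1 + 11 × 0.464)
  = 5.5680 / 6.1040 = 0.912

standardized alpha = 0.912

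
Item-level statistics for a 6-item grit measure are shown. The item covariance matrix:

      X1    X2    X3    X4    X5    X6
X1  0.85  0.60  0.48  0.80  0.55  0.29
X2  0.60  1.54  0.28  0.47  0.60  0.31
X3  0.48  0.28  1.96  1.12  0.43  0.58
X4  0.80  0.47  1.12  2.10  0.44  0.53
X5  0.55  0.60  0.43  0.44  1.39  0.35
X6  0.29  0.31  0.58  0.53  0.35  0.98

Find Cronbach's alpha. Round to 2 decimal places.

α = 0.77

Σσ²ᵢ = 0.85 + 1.54 + 1.96 + 2.10 + 1.39 + 0.98 = 8.82
Sum of the distinct covariances = 7.83
total variance = 8.82 + 2 × 7.83 = 24.48
α = (k/(k−1))·(1 − Σσ²ᵢ/total variance) = (6/5)·(1 − 8.82/24.48) = 0.77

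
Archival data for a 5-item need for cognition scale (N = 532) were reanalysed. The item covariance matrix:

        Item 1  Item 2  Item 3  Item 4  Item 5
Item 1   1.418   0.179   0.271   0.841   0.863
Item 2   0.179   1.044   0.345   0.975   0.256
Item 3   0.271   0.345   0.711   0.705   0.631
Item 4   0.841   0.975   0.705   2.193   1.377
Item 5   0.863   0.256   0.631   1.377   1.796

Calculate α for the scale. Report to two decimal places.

α = 0.80

sum of item variances = 1.418 + 1.044 + 0.711 + 2.193 + 1.796 = 7.162
Sum of the distinct covariances = 6.443
σ²_total = 7.162 + 2 × 6.443 = 20.048
α = (k/(k−1))·(1 − sum of item variances/σ²_total) = (5/4)·(1 − 7.162/20.048) = 0.80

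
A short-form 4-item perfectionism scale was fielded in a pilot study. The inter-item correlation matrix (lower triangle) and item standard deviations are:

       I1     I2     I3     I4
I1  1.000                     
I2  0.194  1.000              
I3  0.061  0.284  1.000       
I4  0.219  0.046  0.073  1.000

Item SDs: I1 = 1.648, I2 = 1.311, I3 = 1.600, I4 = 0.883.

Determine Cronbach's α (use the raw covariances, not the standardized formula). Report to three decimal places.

α = 0.397

Σσ²ᵢ = 1.648² + 1.311² + 1.600² + 0.883² = 7.7743
Covariances σ_ij = r_ij · s_i · s_j:
  σ(I1,I2) = 0.194 × 1.648 × 1.311 = 0.4191
  σ(I1,I3) = 0.061 × 1.648 × 1.600 = 0.1608
  σ(I1,I4) = 0.219 × 1.648 × 0.883 = 0.3187
  σ(I2,I3) = 0.284 × 1.311 × 1.600 = 0.5957
  σ(I2,I4) = 0.046 × 1.311 × 0.883 = 0.0533
  σ(I3,I4) = 0.073 × 1.600 × 0.883 = 0.1031
σ²_T = Σσ²ᵢ + 2·Σσ_ij = 7.7743 + 2 × 1.6507 = 11.0757
α = (4/3)·(1 − 7.7743/11.0757) = 0.397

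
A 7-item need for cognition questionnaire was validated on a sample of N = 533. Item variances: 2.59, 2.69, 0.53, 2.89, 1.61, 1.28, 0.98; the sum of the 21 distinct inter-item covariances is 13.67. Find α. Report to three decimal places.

α = 0.799

ΣVar(i) = 2.59 + 2.69 + 0.53 + 2.89 + 1.61 + 1.28 + 0.98 = 12.57
Sum of distinct covariances = 13.67
Var(T) = ΣVar(i) + 2·Σcov = 12.57 + 2 × 13.67 = 39.91
α = (7/6)·(1 − 12.57/39.91) = 0.799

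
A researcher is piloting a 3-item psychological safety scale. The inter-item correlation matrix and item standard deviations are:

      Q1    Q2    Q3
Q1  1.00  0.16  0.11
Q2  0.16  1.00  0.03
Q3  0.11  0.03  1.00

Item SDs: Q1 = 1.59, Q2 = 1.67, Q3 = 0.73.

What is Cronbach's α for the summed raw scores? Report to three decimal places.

α = 0.251

Σσ²ᵢ = 1.59² + 1.67² + 0.73² = 5.8499
Covariances σ_ij = r_ij · s_i · s_j:
  σ(Q1,Q2) = 0.16 × 1.59 × 1.67 = 0.4248
  σ(Q1,Q3) = 0.11 × 1.59 × 0.73 = 0.1277
  σ(Q2,Q3) = 0.03 × 1.67 × 0.73 = 0.0366
σ²_T = Σσ²ᵢ + 2·Σσ_ij = 5.8499 + 2 × 0.5891 = 7.0281
α = (3/2)·(1 − 5.8499/7.0281) = 0.251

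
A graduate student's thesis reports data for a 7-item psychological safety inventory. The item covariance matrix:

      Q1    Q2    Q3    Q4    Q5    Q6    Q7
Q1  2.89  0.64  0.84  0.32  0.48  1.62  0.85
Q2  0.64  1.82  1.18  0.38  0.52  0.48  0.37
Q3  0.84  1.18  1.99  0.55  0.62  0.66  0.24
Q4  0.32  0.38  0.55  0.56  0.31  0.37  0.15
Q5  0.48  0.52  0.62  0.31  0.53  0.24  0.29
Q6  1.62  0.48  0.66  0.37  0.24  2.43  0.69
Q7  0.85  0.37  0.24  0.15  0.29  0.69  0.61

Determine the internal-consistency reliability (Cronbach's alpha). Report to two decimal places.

sum of item variances = 2.89 + 1.82 + 1.99 + 0.56 + 0.53 + 2.43 + 0.61 = 10.83
Sum of off-diagonal covariances = 11.80
σ²_total = 10.83 + 2 × 11.80 = 34.43
α = (k/(k−1))·(1 − sum of item variances/σ²_total) = (7/6)·(1 − 10.83/34.43) = 0.80

α = 0.80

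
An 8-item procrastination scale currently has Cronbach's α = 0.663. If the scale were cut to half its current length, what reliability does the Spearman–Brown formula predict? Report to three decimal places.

Length factor m = 1/2
α' = m·α / (1 − (1−m)·α)
   = 1/2 × 0.663 / (1 − (1 − 1/2) × 0.663)
   = 0.3315 / 0.6685 = 0.496

predicted reliability = 0.496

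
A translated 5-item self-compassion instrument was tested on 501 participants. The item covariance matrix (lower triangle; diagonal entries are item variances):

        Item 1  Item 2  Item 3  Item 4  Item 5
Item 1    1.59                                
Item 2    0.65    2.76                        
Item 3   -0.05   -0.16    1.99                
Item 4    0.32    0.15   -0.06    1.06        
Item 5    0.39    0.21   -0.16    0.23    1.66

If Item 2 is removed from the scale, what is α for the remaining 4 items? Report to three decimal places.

α = 0.234

Remaining items: Item 1, Item 3, Item 4, Item 5 (k = 4).
Σσᵢ² = 1.59 + 1.99 + 1.06 + 1.66 = 6.30
Var(T) = 6.30 + 2 × 0.67 = 7.64
α (item deleted) = (4/3)·(1 − 6.30/7.64) = 0.234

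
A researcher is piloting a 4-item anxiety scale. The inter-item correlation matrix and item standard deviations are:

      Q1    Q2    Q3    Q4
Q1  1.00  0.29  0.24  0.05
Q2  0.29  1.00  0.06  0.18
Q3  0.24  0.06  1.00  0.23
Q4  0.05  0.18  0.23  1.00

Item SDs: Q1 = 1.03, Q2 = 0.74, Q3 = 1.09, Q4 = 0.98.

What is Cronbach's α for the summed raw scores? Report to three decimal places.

Cronbach's α = 0.453

Σσ²ᵢ = 1.03² + 0.74² + 1.09² + 0.98² = 3.7570
Covariances σ_ij = r_ij · s_i · s_j:
  σ(Q1,Q2) = 0.29 × 1.03 × 0.74 = 0.2210
  σ(Q1,Q3) = 0.24 × 1.03 × 1.09 = 0.2694
  σ(Q1,Q4) = 0.05 × 1.03 × 0.98 = 0.0505
  σ(Q2,Q3) = 0.06 × 0.74 × 1.09 = 0.0484
  σ(Q2,Q4) = 0.18 × 0.74 × 0.98 = 0.1305
  σ(Q3,Q4) = 0.23 × 1.09 × 0.98 = 0.2457
σ²_T = Σσ²ᵢ + 2·Σσ_ij = 3.7570 + 2 × 0.9655 = 5.6880
α = (4/3)·(1 − 3.7570/5.6880) = 0.453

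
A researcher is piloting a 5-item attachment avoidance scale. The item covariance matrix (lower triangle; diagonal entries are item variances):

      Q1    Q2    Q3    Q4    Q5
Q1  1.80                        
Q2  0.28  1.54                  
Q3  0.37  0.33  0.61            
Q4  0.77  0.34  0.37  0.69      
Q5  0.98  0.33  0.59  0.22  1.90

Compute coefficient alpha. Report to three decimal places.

sum of item variances = 1.80 + 1.54 + 0.61 + 0.69 + 1.90 = 6.54
Sum of the distinct covariances = 4.58
total variance = 6.54 + 2 × 4.58 = 15.70
α = (k/(k−1))·(1 − sum of item variances/total variance) = (5/4)·(1 − 6.54/15.70) = 0.729

α = 0.729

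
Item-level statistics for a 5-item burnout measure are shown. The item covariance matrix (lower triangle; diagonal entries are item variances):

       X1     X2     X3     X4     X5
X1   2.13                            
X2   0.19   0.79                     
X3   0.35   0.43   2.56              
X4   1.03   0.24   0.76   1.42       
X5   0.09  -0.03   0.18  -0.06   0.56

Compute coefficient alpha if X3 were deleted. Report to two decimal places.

α = 0.50

Remaining items: X1, X2, X4, X5 (k = 4).
Σσ²ᵢ = 2.13 + 0.79 + 1.42 + 0.56 = 4.90
total variance = 4.90 + 2 × 1.46 = 7.82
α (item deleted) = (4/3)·(1 − 4.90/7.82) = 0.50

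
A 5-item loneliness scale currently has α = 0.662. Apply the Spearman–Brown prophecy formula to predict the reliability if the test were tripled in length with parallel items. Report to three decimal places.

Length factor m = 3
α' = m·α / (1 + (m−1)·α)
   = 3 × 0.662 / (1 + (3 − 1) × 0.662)
   = 1.9860 / 2.3240 = 0.855

predicted reliability = 0.855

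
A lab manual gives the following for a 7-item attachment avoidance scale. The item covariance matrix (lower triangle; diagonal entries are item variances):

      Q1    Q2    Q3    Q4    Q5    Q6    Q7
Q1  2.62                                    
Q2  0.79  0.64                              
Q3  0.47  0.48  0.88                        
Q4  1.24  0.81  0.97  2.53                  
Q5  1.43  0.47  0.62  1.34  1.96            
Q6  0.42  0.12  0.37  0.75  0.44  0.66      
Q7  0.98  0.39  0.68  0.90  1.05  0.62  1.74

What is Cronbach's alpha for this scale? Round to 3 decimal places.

ΣVar(i) = 2.62 + 0.64 + 0.88 + 2.53 + 1.96 + 0.66 + 1.74 = 11.03
Sum of off-diagonal covariances = 15.34
σ²_total = 11.03 + 2 × 15.34 = 41.71
α = (k/(k−1))·(1 − ΣVar(i)/σ²_total) = (7/6)·(1 − 11.03/41.71) = 0.858

α = 0.858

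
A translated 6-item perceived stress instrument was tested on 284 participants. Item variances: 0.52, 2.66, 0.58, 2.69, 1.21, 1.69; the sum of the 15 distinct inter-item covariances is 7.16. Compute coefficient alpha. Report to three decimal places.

α = 0.726

Σσᵢ² = 0.52 + 2.66 + 0.58 + 2.69 + 1.21 + 1.69 = 9.35
Sum of distinct covariances = 7.16
σ²_total = Σσᵢ² + 2·Σcov = 9.35 + 2 × 7.16 = 23.67
α = (6/5)·(1 − 9.35/23.67) = 0.726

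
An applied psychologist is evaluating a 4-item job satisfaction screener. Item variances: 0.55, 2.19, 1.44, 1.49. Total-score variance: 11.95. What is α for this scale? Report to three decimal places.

Σσ²ᵢ = 0.55 + 2.19 + 1.44 + 1.49 = 5.67
α = (k/(k−1))·(1 − Σσ²ᵢ/Var(T)) = (4/3)·(1 − 5.67/11.95) = 0.701

α = 0.701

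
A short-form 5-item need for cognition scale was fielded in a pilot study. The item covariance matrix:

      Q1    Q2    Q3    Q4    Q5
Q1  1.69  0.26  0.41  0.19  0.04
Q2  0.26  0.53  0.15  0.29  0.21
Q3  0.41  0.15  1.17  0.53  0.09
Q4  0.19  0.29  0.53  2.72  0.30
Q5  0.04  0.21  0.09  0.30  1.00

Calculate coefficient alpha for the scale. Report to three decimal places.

coefficient alpha = 0.512

sum of item variances = 1.69 + 0.53 + 1.17 + 2.72 + 1.00 = 7.11
Sum of the distinct covariances = 2.47
total variance = 7.11 + 2 × 2.47 = 12.05
α = (k/(k−1))·(1 − sum of item variances/total variance) = (5/4)·(1 − 7.11/12.05) = 0.512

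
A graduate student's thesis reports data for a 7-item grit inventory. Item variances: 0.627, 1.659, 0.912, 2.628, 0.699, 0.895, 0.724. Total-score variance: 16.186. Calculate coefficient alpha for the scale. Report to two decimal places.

Σσ²ᵢ = 0.627 + 1.659 + 0.912 + 2.628 + 0.699 + 0.895 + 0.724 = 8.144
α = (k/(k−1))·(1 − Σσ²ᵢ/total variance) = (7/6)·(1 − 8.144/16.186) = 0.58

α = 0.58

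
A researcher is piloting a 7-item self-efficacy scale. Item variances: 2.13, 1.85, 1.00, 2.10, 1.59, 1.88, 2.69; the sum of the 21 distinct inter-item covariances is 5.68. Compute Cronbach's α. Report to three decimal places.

α = 0.539

Σσ²ᵢ = 2.13 + 1.85 + 1.00 + 2.10 + 1.59 + 1.88 + 2.69 = 13.24
Sum of distinct covariances = 5.68
Var(T) = Σσ²ᵢ + 2·Σcov = 13.24 + 2 × 5.68 = 24.60
α = (7/6)·(1 − 13.24/24.60) = 0.539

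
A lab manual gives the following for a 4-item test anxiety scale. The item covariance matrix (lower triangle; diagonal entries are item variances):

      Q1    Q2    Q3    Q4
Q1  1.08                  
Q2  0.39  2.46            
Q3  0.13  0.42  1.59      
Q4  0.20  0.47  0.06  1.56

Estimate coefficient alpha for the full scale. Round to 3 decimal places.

α = 0.444

ΣVar(i) = 1.08 + 2.46 + 1.59 + 1.56 = 6.69
Sum of the distinct covariances = 1.67
σ²_total = 6.69 + 2 × 1.67 = 10.03
α = (k/(k−1))·(1 − ΣVar(i)/σ²_total) = (4/3)·(1 − 6.69/10.03) = 0.444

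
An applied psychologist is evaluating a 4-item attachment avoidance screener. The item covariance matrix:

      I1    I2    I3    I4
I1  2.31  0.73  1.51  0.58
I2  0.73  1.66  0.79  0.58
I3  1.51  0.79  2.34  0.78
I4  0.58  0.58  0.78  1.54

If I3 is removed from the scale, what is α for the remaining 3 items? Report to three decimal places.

α = 0.610

Remaining items: I1, I2, I4 (k = 3).
Σσᵢ² = 2.31 + 1.66 + 1.54 = 5.51
σ²_T = 5.51 + 2 × 1.89 = 9.29
α (item deleted) = (3/2)·(1 − 5.51/9.29) = 0.610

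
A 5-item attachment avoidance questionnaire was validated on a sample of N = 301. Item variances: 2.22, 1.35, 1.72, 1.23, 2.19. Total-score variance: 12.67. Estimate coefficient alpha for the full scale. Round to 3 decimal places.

ΣVar(i) = 2.22 + 1.35 + 1.72 + 1.23 + 2.19 = 8.71
α = (k/(k−1))·(1 − ΣVar(i)/total variance) = (5/4)·(1 − 8.71/12.67) = 0.391

coefficient alpha = 0.391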